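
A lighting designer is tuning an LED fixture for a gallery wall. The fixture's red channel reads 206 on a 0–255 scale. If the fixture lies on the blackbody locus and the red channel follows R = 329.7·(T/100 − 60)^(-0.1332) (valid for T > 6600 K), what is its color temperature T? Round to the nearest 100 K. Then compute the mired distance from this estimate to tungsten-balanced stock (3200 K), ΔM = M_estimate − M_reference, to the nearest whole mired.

(t − 60)^(-0.1332) = 206/329.7 = 0.62481.
t − 60 = 0.62481^(1/-0.1332) = 0.62481^(-7.508) = 34.152, so t = 94.152.
T = 100·t = 9415 K → 9400 K to the nearest 100 K.
M_estimate = 10⁶/9400 = 106.38; M_reference = 10⁶/3200 = 312.50.
ΔM = 106.38 − 312.50 = -206.12 → -206 mireds.

-206 mireds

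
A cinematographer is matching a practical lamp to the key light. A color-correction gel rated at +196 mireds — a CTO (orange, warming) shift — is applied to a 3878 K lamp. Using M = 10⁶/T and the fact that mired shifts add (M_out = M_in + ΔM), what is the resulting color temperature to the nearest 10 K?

M_in = 10⁶/3878 = 257.86 mireds.
M_out = 257.86 + (+196) = 453.86 mireds.
T_out = 10⁶/453.86 = 2203.3 K → 2200 K.

2200 K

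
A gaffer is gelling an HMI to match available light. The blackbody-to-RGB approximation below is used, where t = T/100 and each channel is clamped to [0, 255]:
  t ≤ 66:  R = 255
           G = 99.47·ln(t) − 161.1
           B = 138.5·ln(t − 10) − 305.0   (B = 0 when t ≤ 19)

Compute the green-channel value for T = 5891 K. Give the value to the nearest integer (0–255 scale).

244

t = 5891/100 = 58.91; the t ≤ 66 branch applies.
G = 99.47·ln 58.91 − 161.1 = 99.47·4.0760 − 161.1 = 244.341.
Rounded: 244.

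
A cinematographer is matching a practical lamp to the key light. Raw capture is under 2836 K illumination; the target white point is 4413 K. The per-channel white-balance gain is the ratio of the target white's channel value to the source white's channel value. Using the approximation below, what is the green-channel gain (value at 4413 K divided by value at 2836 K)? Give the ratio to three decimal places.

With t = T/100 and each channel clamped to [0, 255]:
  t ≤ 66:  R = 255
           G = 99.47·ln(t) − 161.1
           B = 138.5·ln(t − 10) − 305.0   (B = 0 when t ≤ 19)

At 2836 K (t = 28.36):
  G = 99.47·ln 28.36 − 161.1 = 99.47·3.3450 − 161.1 = 171.625.
At 4413 K (t = 44.13):
  G = 99.47·ln 44.13 − 161.1 = 99.47·3.7871 − 161.1 = 215.607.
Gain = 215.607 / 171.625 = 1.2563 → 1.256.

1.256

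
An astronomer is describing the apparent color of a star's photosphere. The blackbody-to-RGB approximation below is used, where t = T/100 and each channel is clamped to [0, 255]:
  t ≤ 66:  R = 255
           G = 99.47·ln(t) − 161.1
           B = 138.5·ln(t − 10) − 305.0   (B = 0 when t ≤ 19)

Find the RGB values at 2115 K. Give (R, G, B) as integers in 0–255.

t = 2115/100 = 21.15; the t ≤ 66 branch applies.
R = 255 by definition for t ≤ 66.
G = 99.47·ln 21.15 − 161.1 = 99.47·3.0516 − 161.1 = 142.447.
B = 138.5·ln(21.15 − 10) − 305.0 = 138.5·ln 11.15 − 305.0 = 138.5·2.4114 − 305.0 = 28.984.
Rounded: (255, 142, 29).

(255, 142, 29)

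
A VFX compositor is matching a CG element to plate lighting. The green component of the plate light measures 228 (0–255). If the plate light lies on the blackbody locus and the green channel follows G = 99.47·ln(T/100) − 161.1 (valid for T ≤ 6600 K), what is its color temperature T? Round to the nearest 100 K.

ln t = (228 + 161.1) / 99.47 = 3.9117.
t = e^3.9117 = 49.985.
T = 100·t = 4999 K → 5000 K to the nearest 100 K.

5000 K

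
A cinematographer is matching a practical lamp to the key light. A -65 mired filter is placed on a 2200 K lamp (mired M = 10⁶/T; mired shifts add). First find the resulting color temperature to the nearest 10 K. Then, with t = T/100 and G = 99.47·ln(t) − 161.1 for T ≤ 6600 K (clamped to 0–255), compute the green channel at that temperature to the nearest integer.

162

M_in = 10⁶/2200 = 454.55; M_out = 454.55 + (-65) = 389.55.
T_out = 10⁶/389.55 = 2567.1 K → 2570 K; t = 25.7.
G = 99.47·ln 25.7 − 161.1 = 99.47·3.2465 − 161.1 = 161.828.
Rounded: 162.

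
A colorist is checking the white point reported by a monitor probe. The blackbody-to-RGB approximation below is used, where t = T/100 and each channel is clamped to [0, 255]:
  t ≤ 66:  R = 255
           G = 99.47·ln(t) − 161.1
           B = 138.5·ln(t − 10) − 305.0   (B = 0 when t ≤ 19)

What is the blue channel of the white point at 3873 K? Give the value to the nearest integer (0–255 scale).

160

t = 3873/100 = 38.73; the t ≤ 66 branch applies.
B = 138.5·ln(38.73 − 10) − 305.0 = 138.5·ln 28.73 − 305.0 = 138.5·3.3579 − 305.0 = 160.075.
Rounded: 160.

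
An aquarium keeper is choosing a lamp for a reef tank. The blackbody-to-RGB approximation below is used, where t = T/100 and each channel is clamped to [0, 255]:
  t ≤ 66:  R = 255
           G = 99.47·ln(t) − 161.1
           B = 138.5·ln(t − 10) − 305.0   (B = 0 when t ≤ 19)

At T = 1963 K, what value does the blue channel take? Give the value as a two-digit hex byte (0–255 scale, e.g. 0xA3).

0x09

t = 1963/100 = 19.63; the t ≤ 66 branch applies.
B = 138.5·ln(19.63 − 10) − 305.0 = 138.5·ln 9.63 − 305.0 = 138.5·2.2649 − 305.0 = 8.686.
Rounded: 9; in hex, 0x09.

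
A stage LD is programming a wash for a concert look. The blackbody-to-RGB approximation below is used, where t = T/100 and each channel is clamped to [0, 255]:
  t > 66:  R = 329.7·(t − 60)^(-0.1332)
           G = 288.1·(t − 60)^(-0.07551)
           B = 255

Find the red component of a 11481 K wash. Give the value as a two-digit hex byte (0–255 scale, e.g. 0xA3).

0xC1

t = 11481/100 = 114.81; the t > 66 branch applies.
R = 329.7·(114.81 − 60)^(-0.1332) = 329.7·54.81^(-0.1332) = 329.7·0.58666 = 193.421.
Rounded: 193; in hex, 0xC1.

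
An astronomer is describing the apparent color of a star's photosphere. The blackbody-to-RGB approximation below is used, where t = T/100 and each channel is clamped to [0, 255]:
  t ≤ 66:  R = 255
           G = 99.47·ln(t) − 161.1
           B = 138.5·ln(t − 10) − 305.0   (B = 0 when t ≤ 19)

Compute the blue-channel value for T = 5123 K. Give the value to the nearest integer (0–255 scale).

210

t = 5123/100 = 51.23; the t ≤ 66 branch applies.
B = 138.5·ln(51.23 − 10) − 305.0 = 138.5·ln 41.23 − 305.0 = 138.5·3.7192 − 305.0 = 210.105.
Rounded: 210.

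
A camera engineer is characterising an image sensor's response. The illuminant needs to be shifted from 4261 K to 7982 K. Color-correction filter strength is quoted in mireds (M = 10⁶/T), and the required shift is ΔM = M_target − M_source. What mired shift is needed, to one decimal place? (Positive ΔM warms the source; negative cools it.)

-109.4 mireds

M_source = 10⁶/4261 = 234.687; M_target = 10⁶/7982 = 125.282.
ΔM = 125.282 − 234.687 = -109.405 → -109.4 mireds, a cooling shift.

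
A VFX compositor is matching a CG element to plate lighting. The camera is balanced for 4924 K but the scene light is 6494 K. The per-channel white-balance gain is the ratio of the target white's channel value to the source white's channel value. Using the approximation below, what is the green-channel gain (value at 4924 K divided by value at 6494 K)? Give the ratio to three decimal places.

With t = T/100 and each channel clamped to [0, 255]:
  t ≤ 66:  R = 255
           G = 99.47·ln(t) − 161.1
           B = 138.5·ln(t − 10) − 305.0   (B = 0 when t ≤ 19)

0.892

At 6494 K (t = 64.94):
  G = 99.47·ln 64.94 − 161.1 = 99.47·4.1735 − 161.1 = 254.034.
At 4924 K (t = 49.24):
  G = 99.47·ln 49.24 − 161.1 = 99.47·3.8967 − 161.1 = 226.505.
Gain = 226.505 / 254.034 = 0.8916 → 0.892.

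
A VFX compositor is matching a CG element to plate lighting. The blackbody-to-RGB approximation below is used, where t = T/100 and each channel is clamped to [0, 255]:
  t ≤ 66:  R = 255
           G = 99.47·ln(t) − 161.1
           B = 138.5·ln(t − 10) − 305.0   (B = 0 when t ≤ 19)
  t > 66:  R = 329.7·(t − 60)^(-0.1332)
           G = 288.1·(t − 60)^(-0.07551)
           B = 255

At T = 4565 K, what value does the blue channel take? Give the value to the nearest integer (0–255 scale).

t = 4565/100 = 45.65; the t ≤ 66 branch applies.
B = 138.5·ln(45.65 − 10) − 305.0 = 138.5·ln 35.65 − 305.0 = 138.5·3.5737 − 305.0 = 189.964.
Rounded: 190.

190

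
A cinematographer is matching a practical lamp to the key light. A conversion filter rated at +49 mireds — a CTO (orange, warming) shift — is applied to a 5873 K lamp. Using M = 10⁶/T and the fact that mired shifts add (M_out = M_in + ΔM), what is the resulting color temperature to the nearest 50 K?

M_in = 10⁶/5873 = 170.27 mireds.
M_out = 170.27 + (+49) = 219.27 mireds.
T_out = 10⁶/219.27 = 4560.6 K → 4550 K.

4550 K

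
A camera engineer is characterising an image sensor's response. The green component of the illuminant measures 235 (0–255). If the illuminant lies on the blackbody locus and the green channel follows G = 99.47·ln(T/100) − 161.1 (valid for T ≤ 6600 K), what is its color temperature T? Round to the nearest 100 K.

ln t = (235 + 161.1) / 99.47 = 3.9821.
t = e^3.9821 = 53.630.
T = 100·t = 5363 K → 5400 K to the nearest 100 K.

5400 K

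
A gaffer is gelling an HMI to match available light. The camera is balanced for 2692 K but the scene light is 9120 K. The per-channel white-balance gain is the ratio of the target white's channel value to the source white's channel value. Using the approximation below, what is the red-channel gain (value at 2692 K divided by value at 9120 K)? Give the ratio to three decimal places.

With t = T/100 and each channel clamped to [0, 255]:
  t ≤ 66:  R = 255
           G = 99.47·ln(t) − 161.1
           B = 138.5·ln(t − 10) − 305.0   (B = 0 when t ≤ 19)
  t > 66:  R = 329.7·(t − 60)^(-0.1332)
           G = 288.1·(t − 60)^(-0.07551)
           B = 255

At 9120 K (t = 91.2):
  R = 329.7·(91.2 − 60)^(-0.1332) = 329.7·31.2^(-0.1332) = 329.7·0.63238 = 208.496.
At 2692 K (t = 26.92):
  R = 255 by definition for t ≤ 66.
Gain = 255.000 / 208.496 = 1.2230 → 1.223.

1.223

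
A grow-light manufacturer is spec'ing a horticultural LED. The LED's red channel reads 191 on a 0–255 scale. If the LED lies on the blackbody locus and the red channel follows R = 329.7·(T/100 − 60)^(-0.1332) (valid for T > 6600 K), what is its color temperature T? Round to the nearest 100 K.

(t − 60)^(-0.1332) = 191/329.7 = 0.57931.
t − 60 = 0.57931^(1/-0.1332) = 0.57931^(-7.508) = 60.245, so t = 120.245.
T = 100·t = 12025 K → 12000 K to the nearest 100 K.

12000 K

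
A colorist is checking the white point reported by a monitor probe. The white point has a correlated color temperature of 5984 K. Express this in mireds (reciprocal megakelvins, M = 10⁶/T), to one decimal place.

M = 10⁶ / 5984 = 167.112 → 167.1 mireds.

167.1 mireds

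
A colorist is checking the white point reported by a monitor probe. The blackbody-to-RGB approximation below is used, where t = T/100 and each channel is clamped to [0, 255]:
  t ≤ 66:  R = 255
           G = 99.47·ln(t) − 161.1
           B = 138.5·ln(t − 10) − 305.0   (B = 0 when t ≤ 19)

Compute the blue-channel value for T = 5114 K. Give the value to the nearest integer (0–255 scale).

t = 5114/100 = 51.14; the t ≤ 66 branch applies.
B = 138.5·ln(51.14 − 10) − 305.0 = 138.5·ln 41.14 − 305.0 = 138.5·3.7170 − 305.0 = 209.802.
Rounded: 210.

210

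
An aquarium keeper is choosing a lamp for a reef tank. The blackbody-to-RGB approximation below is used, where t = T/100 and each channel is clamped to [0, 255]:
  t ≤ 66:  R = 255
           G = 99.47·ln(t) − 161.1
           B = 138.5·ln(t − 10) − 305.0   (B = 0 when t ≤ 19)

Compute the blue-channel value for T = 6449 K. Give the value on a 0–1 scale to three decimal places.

0.975

t = 6449/100 = 64.49; the t ≤ 66 branch applies.
B = 138.5·ln(64.49 − 10) − 305.0 = 138.5·ln 54.49 − 305.0 = 138.5·3.9980 − 305.0 = 248.725.
On a 0–1 scale: 248.725/255 = 0.9754 → 0.975.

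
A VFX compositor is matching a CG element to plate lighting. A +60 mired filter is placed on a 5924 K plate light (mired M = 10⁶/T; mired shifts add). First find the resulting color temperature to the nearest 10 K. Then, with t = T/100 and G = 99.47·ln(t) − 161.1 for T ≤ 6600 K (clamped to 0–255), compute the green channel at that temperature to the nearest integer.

215

M_in = 10⁶/5924 = 168.80; M_out = 168.80 + (+60) = 228.80.
T_out = 10⁶/228.80 = 4370.5 K → 4370 K; t = 43.7.
G = 99.47·ln 43.7 − 161.1 = 99.47·3.7773 − 161.1 = 214.633.
Rounded: 215.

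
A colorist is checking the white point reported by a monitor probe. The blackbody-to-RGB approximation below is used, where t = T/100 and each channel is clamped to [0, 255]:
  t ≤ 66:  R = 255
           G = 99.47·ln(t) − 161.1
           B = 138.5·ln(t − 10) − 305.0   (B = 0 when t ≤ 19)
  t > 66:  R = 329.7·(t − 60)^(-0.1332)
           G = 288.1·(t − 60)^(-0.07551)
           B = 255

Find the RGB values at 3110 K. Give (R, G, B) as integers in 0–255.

(255, 181, 117)

t = 3110/100 = 31.1; the t ≤ 66 branch applies.
R = 255 by definition for t ≤ 66.
G = 99.47·ln 31.1 − 161.1 = 99.47·3.4372 − 161.1 = 180.799.
B = 138.5·ln(31.1 − 10) − 305.0 = 138.5·ln 21.1 − 305.0 = 138.5·3.0493 − 305.0 = 117.324.
Rounded: (255, 181, 117).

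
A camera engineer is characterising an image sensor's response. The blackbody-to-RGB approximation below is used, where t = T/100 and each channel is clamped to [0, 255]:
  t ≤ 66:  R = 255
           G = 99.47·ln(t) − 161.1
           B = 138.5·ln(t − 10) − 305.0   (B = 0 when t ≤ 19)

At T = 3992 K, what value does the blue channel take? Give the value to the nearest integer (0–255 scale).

t = 3992/100 = 39.92; the t ≤ 66 branch applies.
B = 138.5·ln(39.92 − 10) − 305.0 = 138.5·ln 29.92 − 305.0 = 138.5·3.3985 − 305.0 = 165.696.
Rounded: 166.

166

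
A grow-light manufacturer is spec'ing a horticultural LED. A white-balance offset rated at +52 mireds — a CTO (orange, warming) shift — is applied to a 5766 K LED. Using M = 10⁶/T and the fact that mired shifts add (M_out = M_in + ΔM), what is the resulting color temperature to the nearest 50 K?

4450 K

M_in = 10⁶/5766 = 173.43 mireds.
M_out = 173.43 + (+52) = 225.43 mireds.
T_out = 10⁶/225.43 = 4436.0 K → 4450 K.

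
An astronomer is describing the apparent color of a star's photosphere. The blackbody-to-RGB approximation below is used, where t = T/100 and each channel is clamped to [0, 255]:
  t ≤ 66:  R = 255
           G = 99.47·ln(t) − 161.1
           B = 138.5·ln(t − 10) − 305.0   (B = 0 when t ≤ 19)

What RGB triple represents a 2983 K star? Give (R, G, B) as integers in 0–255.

t = 2983/100 = 29.83; the t ≤ 66 branch applies.
R = 255 by definition for t ≤ 66.
G = 99.47·ln 29.83 − 161.1 = 99.47·3.3955 − 161.1 = 176.652.
B = 138.5·ln(29.83 − 10) − 305.0 = 138.5·ln 19.83 − 305.0 = 138.5·2.9872 − 305.0 = 108.727.
Rounded: (255, 177, 109).

(255, 177, 109)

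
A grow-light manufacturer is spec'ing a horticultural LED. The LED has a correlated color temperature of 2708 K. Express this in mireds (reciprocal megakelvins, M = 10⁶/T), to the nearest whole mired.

369 mireds

M = 10⁶ / 2708 = 369.276 → 369 mireds.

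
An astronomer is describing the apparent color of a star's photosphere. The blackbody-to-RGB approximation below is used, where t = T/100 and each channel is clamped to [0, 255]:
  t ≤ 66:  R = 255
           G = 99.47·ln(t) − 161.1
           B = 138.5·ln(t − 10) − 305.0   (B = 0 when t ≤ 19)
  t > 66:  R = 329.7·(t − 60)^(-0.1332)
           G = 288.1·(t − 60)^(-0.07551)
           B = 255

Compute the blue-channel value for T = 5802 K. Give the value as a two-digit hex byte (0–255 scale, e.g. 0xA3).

t = 5802/100 = 58.02; the t ≤ 66 branch applies.
B = 138.5·ln(58.02 − 10) − 305.0 = 138.5·ln 48.02 − 305.0 = 138.5·3.8716 − 305.0 = 231.219.
Rounded: 231; in hex, 0xE7.

0xE7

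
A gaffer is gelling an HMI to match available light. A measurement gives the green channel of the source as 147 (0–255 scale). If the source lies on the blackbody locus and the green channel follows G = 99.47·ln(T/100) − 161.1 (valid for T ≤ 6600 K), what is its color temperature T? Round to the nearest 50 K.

2200 K

ln t = (147 + 161.1) / 99.47 = 3.0974.
t = e^3.0974 = 22.141.
T = 100·t = 2214 K → 2200 K to the nearest 50 K.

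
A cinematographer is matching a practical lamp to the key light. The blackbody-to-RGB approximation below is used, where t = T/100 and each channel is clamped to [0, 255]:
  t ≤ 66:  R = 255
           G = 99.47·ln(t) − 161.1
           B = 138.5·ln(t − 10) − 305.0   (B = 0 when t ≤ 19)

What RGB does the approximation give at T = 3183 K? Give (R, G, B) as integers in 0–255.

t = 3183/100 = 31.83; the t ≤ 66 branch applies.
R = 255 by definition for t ≤ 66.
G = 99.47·ln 31.83 − 161.1 = 99.47·3.4604 − 161.1 = 183.107.
B = 138.5·ln(31.83 − 10) − 305.0 = 138.5·ln 21.83 − 305.0 = 138.5·3.0833 − 305.0 = 122.035.
Rounded: (255, 183, 122).

(255, 183, 122)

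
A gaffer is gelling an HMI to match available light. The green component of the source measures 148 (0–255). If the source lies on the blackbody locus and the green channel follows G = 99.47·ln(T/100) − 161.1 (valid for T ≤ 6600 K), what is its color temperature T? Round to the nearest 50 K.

2250 K

ln t = (148 + 161.1) / 99.47 = 3.1075.
t = e^3.1075 = 22.364.
T = 100·t = 2236 K → 2250 K to the nearest 50 K.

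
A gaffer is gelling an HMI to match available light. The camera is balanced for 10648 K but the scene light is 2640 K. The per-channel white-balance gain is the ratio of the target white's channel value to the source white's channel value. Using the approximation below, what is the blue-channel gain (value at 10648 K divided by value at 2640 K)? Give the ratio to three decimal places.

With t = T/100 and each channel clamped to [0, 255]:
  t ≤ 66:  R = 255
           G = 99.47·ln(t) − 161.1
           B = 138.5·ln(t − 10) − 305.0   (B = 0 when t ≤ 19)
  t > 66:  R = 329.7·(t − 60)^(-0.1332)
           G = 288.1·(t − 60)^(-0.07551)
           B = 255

3.094

At 2640 K (t = 26.4):
  B = 138.5·ln(26.4 − 10) − 305.0 = 138.5·ln 16.4 − 305.0 = 138.5·2.7973 − 305.0 = 82.423.
At 10648 K (t = 106.48):
  B = 255 by definition for t > 66.
Gain = 255.000 / 82.423 = 3.0938 → 3.094.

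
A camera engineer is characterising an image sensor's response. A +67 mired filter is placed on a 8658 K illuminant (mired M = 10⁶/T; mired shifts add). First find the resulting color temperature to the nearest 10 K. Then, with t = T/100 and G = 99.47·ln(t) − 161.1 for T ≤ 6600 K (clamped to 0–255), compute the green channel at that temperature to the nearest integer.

M_in = 10⁶/8658 = 115.50; M_out = 115.50 + (+67) = 182.50.
T_out = 10⁶/182.50 = 5479.4 K → 5480 K; t = 54.8.
G = 99.47·ln 54.8 − 161.1 = 99.47·4.0037 − 161.1 = 237.147.
Rounded: 237.

237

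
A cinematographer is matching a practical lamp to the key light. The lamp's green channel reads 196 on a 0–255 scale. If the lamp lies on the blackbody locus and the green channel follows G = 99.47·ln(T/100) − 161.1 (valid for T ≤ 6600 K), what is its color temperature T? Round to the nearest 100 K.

ln t = (196 + 161.1) / 99.47 = 3.5900.
t = e^3.5900 = 36.235.
T = 100·t = 3624 K → 3600 K to the nearest 100 K.

3600 K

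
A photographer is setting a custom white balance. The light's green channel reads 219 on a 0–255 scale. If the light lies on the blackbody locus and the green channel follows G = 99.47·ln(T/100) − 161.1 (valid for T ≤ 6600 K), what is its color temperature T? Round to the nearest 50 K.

ln t = (219 + 161.1) / 99.47 = 3.8213.
t = e^3.8213 = 45.661.
T = 100·t = 4566 K → 4550 K to the nearest 50 K.

4550 K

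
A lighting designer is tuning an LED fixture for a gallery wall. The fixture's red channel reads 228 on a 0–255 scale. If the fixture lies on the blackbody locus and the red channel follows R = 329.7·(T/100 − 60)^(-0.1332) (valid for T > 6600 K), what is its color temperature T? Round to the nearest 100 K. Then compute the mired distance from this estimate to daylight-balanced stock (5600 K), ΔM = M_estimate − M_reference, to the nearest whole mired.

(t − 60)^(-0.1332) = 228/329.7 = 0.69154.
t − 60 = 0.69154^(1/-0.1332) = 0.69154^(-7.508) = 15.943, so t = 75.943.
T = 100·t = 7594 K → 7600 K to the nearest 100 K.
M_estimate = 10⁶/7600 = 131.58; M_reference = 10⁶/5600 = 178.57.
ΔM = 131.58 − 178.57 = -46.99 → -47 mireds.

-47 mireds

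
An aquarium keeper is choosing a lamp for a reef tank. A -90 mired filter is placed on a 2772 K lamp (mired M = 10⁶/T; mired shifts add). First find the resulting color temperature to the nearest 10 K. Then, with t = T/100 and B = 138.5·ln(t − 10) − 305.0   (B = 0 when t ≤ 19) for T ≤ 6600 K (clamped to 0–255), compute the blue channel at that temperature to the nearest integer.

151

M_in = 10⁶/2772 = 360.75; M_out = 360.75 + (-90) = 270.75.
T_out = 10⁶/270.75 = 3693.4 K → 3690 K; t = 36.9.
B = 138.5·ln(36.9 − 10) − 305.0 = 138.5·ln 26.9 − 305.0 = 138.5·3.2921 − 305.0 = 150.959.
Rounded: 151.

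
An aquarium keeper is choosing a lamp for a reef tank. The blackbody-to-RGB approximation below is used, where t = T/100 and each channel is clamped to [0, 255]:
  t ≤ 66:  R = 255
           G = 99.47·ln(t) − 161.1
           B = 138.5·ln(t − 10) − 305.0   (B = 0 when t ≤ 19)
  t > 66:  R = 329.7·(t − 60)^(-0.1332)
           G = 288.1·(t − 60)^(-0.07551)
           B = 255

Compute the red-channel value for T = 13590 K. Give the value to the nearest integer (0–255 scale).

t = 13590/100 = 135.9; the t > 66 branch applies.
R = 329.7·(135.9 − 60)^(-0.1332) = 329.7·75.9^(-0.1332) = 329.7·0.56176 = 185.213.
Rounded: 185.

185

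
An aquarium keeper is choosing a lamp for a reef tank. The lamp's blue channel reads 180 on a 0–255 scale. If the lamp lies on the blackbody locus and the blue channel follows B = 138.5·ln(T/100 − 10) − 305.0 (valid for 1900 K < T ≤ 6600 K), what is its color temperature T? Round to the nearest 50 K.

ln(t − 10) = (180 + 305.0) / 138.5 = 3.5018.
t − 10 = e^3.5018 = 33.175, so t = 43.175.
T = 100·t = 4318 K → 4300 K to the nearest 50 K.

4300 K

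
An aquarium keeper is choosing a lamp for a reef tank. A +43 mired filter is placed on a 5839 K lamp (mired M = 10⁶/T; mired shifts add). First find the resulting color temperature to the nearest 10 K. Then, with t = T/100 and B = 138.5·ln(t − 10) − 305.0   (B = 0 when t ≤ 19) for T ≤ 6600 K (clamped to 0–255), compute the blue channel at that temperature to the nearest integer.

194

M_in = 10⁶/5839 = 171.26; M_out = 171.26 + (+43) = 214.26.
T_out = 10⁶/214.26 = 4667.2 K → 4670 K; t = 46.7.
B = 138.5·ln(46.7 − 10) − 305.0 = 138.5·ln 36.7 − 305.0 = 138.5·3.6028 − 305.0 = 193.985.
Rounded: 194.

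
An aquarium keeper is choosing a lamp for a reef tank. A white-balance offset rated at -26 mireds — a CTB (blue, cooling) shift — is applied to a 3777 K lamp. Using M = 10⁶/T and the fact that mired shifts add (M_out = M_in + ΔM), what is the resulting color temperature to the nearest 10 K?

M_in = 10⁶/3777 = 264.76 mireds.
M_out = 264.76 + (-26) = 238.76 mireds.
T_out = 10⁶/238.76 = 4188.3 K → 4190 K.

4190 K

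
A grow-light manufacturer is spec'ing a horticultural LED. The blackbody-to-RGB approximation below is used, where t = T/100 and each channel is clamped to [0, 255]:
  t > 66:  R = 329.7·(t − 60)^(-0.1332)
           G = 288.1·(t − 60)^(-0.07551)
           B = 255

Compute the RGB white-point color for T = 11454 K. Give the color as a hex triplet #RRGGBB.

#C2D5FF

t = 11454/100 = 114.54; the t > 66 branch applies.
R = 329.7·(114.54 − 60)^(-0.1332) = 329.7·54.54^(-0.1332) = 329.7·0.58704 = 193.548.
G = 288.1·(114.54 − 60)^(-0.07551) = 288.1·54.54^(-0.07551) = 288.1·0.73937 = 213.012.
B = 255 by definition for t > 66.
Rounded: (194, 213, 255).
In hex: #C2D5FF.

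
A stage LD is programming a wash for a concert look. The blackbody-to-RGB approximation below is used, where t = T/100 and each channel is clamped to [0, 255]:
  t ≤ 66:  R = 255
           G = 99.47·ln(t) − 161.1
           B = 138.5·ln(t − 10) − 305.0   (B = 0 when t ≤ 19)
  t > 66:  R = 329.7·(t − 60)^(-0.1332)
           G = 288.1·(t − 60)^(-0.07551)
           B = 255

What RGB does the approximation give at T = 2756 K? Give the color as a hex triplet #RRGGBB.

#FFA95C

t = 2756/100 = 27.56; the t ≤ 66 branch applies.
R = 255 by definition for t ≤ 66.
G = 99.47·ln 27.56 − 161.1 = 99.47·3.3164 − 161.1 = 168.779.
B = 138.5·ln(27.56 − 10) − 305.0 = 138.5·ln 17.56 − 305.0 = 138.5·2.8656 − 305.0 = 91.889.
Rounded: (255, 169, 92).
In hex: #FFA95C.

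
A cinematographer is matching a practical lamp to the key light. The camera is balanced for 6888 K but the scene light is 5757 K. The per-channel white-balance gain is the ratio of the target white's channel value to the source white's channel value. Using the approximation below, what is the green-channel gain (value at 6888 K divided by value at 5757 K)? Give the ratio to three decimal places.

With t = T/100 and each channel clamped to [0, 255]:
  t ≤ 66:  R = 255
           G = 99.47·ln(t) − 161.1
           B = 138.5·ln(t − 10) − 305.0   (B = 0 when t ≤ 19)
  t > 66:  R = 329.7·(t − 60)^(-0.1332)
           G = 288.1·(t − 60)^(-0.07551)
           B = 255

At 5757 K (t = 57.57):
  G = 99.47·ln 57.57 − 161.1 = 99.47·4.0530 − 161.1 = 242.052.
At 6888 K (t = 68.88):
  G = 288.1·(68.88 − 60)^(-0.07551) = 288.1·8.88^(-0.07551) = 288.1·0.84798 = 244.303.
Gain = 244.303 / 242.052 = 1.0093 → 1.009.

1.009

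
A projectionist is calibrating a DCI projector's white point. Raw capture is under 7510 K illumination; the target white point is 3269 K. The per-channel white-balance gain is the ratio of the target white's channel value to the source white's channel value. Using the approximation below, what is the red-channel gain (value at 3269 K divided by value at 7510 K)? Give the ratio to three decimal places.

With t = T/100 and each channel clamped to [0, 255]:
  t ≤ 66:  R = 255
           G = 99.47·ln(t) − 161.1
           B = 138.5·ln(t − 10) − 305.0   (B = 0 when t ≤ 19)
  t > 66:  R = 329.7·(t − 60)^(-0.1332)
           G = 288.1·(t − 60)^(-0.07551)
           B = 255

1.110

At 7510 K (t = 75.1):
  R = 329.7·(75.1 − 60)^(-0.1332) = 329.7·15.1^(-0.1332) = 329.7·0.69656 = 229.657.
At 3269 K (t = 32.69):
  R = 255 by definition for t ≤ 66.
Gain = 255.000 / 229.657 = 1.1104 → 1.110.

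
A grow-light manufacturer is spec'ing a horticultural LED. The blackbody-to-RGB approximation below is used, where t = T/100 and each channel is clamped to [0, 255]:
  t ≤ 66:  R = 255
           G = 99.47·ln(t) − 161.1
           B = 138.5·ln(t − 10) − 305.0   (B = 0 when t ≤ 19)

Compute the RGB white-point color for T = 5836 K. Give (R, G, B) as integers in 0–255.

(255, 243, 232)

t = 5836/100 = 58.36; the t ≤ 66 branch applies.
R = 255 by definition for t ≤ 66.
G = 99.47·ln 58.36 − 161.1 = 99.47·4.0666 − 161.1 = 243.408.
B = 138.5·ln(58.36 − 10) − 305.0 = 138.5·ln 48.36 − 305.0 = 138.5·3.8787 − 305.0 = 232.196.
Rounded: (255, 243, 232).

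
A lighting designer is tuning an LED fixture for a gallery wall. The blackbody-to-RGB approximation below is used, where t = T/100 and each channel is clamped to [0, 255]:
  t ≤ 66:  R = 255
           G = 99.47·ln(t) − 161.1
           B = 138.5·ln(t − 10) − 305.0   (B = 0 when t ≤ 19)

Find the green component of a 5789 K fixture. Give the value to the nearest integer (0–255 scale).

t = 5789/100 = 57.89; the t ≤ 66 branch applies.
G = 99.47·ln 57.89 − 161.1 = 99.47·4.0585 − 161.1 = 242.603.
Rounded: 243.

243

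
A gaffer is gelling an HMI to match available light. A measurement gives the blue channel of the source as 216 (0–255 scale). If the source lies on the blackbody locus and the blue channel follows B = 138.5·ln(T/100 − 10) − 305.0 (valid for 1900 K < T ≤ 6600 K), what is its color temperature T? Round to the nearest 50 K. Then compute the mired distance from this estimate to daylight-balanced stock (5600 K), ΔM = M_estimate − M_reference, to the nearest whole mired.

+10 mireds

ln(t − 10) = (216 + 305.0) / 138.5 = 3.7617.
t − 10 = e^3.7617 = 43.023, so t = 53.023.
T = 100·t = 5302 K → 5300 K to the nearest 50 K.
M_estimate = 10⁶/5300 = 188.68; M_reference = 10⁶/5600 = 178.57.
ΔM = 188.68 − 178.57 = 10.11 → +10 mireds.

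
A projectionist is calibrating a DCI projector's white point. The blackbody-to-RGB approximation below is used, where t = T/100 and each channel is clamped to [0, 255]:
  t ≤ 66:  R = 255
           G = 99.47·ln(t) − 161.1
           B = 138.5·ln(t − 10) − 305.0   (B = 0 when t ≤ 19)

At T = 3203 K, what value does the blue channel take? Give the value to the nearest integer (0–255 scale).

t = 3203/100 = 32.03; the t ≤ 66 branch applies.
B = 138.5·ln(32.03 − 10) − 305.0 = 138.5·ln 22.03 − 305.0 = 138.5·3.0924 − 305.0 = 123.298.
Rounded: 123.

123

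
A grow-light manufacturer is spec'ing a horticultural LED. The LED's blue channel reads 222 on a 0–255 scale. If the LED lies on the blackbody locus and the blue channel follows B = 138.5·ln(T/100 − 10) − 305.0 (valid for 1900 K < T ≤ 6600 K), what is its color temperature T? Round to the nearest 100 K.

5500 K

ln(t − 10) = (222 + 305.0) / 138.5 = 3.8051.
t − 10 = e^3.8051 = 44.928, so t = 54.928.
T = 100·t = 5493 K → 5500 K to the nearest 100 K.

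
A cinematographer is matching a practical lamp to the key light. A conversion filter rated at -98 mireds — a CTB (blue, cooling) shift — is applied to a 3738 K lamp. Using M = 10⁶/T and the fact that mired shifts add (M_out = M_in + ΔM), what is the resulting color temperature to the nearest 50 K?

M_in = 10⁶/3738 = 267.52 mireds.
M_out = 267.52 + (-98) = 169.52 mireds.
T_out = 10⁶/169.52 = 5898.9 K → 5900 K.

5900 K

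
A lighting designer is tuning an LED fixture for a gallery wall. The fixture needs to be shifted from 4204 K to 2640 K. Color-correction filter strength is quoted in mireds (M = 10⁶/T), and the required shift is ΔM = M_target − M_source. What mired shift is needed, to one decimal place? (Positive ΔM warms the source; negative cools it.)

+140.9 mireds

M_source = 10⁶/4204 = 237.869; M_target = 10⁶/2640 = 378.788.
ΔM = 378.788 − 237.869 = 140.919 → +140.9 mireds, a warming shift.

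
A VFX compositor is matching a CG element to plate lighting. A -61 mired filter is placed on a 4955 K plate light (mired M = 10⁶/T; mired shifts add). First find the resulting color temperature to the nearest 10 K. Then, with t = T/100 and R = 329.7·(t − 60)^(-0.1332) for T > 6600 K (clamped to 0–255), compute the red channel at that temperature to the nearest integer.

240

M_in = 10⁶/4955 = 201.82; M_out = 201.82 + (-61) = 140.82.
T_out = 10⁶/140.82 = 7101.4 K → 7100 K; t = 71.
R = 329.7·(71 − 60)^(-0.1332) = 329.7·11^(-0.1332) = 329.7·0.72659 = 239.555.
Rounded: 240.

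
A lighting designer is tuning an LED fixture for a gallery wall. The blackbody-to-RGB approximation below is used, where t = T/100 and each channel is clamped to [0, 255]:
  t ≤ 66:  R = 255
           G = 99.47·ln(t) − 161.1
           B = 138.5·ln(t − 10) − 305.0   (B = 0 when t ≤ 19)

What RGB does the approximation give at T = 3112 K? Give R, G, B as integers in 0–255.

t = 3112/100 = 31.12; the t ≤ 66 branch applies.
R = 255 by definition for t ≤ 66.
G = 99.47·ln 31.12 − 161.1 = 99.47·3.4379 − 161.1 = 180.863.
B = 138.5·ln(31.12 − 10) − 305.0 = 138.5·ln 21.12 − 305.0 = 138.5·3.0502 − 305.0 = 117.456.
Rounded: (255, 181, 117).

R=255, G=181, B=117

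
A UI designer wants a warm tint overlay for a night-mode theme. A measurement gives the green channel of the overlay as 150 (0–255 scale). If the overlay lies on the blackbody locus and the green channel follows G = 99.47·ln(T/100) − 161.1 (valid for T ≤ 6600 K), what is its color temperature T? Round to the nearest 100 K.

ln t = (150 + 161.1) / 99.47 = 3.1276.
t = e^3.1276 = 22.819.
T = 100·t = 2282 K → 2300 K to the nearest 100 K.

2300 K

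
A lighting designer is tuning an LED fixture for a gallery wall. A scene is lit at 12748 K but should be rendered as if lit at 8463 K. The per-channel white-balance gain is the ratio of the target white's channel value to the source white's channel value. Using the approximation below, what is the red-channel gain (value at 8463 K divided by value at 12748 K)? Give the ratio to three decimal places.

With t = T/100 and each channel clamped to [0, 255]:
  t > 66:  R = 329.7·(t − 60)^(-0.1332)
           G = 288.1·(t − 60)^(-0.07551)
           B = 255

1.144

At 12748 K (t = 127.48):
  R = 329.7·(127.48 − 60)^(-0.1332) = 329.7·67.48^(-0.1332) = 329.7·0.57063 = 188.136.
At 8463 K (t = 84.63):
  R = 329.7·(84.63 − 60)^(-0.1332) = 329.7·24.63^(-0.1332) = 329.7·0.65261 = 215.167.
Gain = 215.167 / 188.136 = 1.1437 → 1.144.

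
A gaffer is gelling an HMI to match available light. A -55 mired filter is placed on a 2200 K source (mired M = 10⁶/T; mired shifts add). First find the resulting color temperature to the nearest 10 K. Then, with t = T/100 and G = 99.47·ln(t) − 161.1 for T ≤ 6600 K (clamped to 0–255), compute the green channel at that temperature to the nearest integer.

M_in = 10⁶/2200 = 454.55; M_out = 454.55 + (-55) = 399.55.
T_out = 10⁶/399.55 = 2502.8 K → 2500 K; t = 25.
G = 99.47·ln 25 − 161.1 = 99.47·3.2189 − 161.1 = 159.082.
Rounded: 159.

159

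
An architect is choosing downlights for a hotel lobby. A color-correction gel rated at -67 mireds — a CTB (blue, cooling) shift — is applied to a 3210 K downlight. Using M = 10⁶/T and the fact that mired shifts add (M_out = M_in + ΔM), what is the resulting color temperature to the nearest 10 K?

M_in = 10⁶/3210 = 311.53 mireds.
M_out = 311.53 + (-67) = 244.53 mireds.
T_out = 10⁶/244.53 = 4089.5 K → 4090 K.

4090 K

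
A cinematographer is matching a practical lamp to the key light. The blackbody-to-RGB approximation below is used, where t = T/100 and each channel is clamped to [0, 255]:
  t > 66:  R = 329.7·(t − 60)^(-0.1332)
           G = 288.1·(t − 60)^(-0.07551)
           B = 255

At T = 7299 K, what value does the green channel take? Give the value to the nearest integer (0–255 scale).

237

t = 7299/100 = 72.99; the t > 66 branch applies.
G = 288.1·(72.99 − 60)^(-0.07551) = 288.1·12.99^(-0.07551) = 288.1·0.82397 = 237.386.
Rounded: 237.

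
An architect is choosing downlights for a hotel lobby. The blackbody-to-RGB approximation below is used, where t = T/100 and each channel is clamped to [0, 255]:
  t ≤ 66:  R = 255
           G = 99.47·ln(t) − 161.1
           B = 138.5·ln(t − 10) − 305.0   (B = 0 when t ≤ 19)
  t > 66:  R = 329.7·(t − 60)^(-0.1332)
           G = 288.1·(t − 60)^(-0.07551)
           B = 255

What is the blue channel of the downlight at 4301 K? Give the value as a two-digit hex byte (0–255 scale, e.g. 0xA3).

t = 4301/100 = 43.01; the t ≤ 66 branch applies.
B = 138.5·ln(43.01 − 10) − 305.0 = 138.5·ln 33.01 − 305.0 = 138.5·3.4968 − 305.0 = 179.308.
Rounded: 179; in hex, 0xB3.

0xB3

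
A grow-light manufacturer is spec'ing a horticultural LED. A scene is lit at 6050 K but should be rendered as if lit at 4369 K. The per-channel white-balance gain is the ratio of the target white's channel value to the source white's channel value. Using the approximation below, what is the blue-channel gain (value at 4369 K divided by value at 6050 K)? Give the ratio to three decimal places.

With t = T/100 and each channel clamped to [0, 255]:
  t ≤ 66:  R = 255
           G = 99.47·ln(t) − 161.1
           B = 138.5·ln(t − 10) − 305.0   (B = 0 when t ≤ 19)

0.765

At 6050 K (t = 60.5):
  B = 138.5·ln(60.5 − 10) − 305.0 = 138.5·ln 50.5 − 305.0 = 138.5·3.9220 − 305.0 = 238.193.
At 4369 K (t = 43.69):
  B = 138.5·ln(43.69 − 10) − 305.0 = 138.5·ln 33.69 − 305.0 = 138.5·3.5172 − 305.0 = 182.132.
Gain = 182.132 / 238.193 = 0.7646 → 0.765.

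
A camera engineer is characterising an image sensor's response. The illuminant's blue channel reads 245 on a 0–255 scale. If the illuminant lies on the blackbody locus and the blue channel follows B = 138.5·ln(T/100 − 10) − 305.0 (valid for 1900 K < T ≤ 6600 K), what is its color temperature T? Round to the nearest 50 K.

6300 K

ln(t − 10) = (245 + 305.0) / 138.5 = 3.9711.
t − 10 = e^3.9711 = 53.044, so t = 63.044.
T = 100·t = 6304 K → 6300 K to the nearest 50 K.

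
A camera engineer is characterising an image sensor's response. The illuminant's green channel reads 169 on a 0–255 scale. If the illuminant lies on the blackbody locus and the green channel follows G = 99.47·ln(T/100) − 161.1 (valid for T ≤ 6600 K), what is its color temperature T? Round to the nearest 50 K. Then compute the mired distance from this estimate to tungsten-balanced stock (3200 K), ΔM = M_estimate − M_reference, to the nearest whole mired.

+51 mireds

ln t = (169 + 161.1) / 99.47 = 3.3186.
t = e^3.3186 = 27.621.
T = 100·t = 2762 K → 2750 K to the nearest 50 K.
M_estimate = 10⁶/2750 = 363.64; M_reference = 10⁶/3200 = 312.50.
ΔM = 363.64 − 312.50 = 51.14 → +51 mireds.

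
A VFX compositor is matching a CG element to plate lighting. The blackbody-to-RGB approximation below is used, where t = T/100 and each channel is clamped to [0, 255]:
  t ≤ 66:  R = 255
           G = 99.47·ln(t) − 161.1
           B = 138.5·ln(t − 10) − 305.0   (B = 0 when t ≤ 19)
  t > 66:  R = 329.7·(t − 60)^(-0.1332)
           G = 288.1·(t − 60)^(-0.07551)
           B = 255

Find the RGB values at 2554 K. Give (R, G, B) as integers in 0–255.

(255, 161, 75)

t = 2554/100 = 25.54; the t ≤ 66 branch applies.
R = 255 by definition for t ≤ 66.
G = 99.47·ln 25.54 − 161.1 = 99.47·3.2402 − 161.1 = 161.207.
B = 138.5·ln(25.54 − 10) − 305.0 = 138.5·ln 15.54 − 305.0 = 138.5·2.7434 − 305.0 = 74.963.
Rounded: (255, 161, 75).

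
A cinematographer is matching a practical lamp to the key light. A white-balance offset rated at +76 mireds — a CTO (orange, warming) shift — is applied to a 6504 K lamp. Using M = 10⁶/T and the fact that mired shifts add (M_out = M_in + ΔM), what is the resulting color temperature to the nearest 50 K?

4350 K

M_in = 10⁶/6504 = 153.75 mireds.
M_out = 153.75 + (+76) = 229.75 mireds.
T_out = 10⁶/229.75 = 4352.5 K → 4350 K.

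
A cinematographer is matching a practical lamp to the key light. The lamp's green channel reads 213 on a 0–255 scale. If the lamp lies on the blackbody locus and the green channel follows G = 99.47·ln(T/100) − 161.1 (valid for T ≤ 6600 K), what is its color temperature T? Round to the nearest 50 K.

ln t = (213 + 161.1) / 99.47 = 3.7609.
t = e^3.7609 = 42.989.
T = 100·t = 4299 K → 4300 K to the nearest 50 K.

4300 K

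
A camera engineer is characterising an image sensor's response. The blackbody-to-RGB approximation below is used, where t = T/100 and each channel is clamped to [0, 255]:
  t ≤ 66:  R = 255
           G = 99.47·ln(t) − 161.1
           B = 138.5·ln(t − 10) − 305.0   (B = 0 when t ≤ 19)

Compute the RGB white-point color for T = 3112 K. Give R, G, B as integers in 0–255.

R=255, G=181, B=117

t = 3112/100 = 31.12; the t ≤ 66 branch applies.
R = 255 by definition for t ≤ 66.
G = 99.47·ln 31.12 − 161.1 = 99.47·3.4379 − 161.1 = 180.863.
B = 138.5·ln(31.12 − 10) − 305.0 = 138.5·ln 21.12 − 305.0 = 138.5·3.0502 − 305.0 = 117.456.
Rounded: (255, 181, 117).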